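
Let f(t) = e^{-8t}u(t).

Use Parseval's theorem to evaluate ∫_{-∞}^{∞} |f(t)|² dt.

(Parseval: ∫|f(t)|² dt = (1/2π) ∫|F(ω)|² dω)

∫|f(t)|² dt = \frac{1}{16}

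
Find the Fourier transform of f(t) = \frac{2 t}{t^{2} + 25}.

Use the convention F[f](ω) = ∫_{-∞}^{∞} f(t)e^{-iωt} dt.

F(ω) = - 2 i \pi e^{- 5 \left|{\omega}\right|} \operatorname{sign}{\left(\omega \right)}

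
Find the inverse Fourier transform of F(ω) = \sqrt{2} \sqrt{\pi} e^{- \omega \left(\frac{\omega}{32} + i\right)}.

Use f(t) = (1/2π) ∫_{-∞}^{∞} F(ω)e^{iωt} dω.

f(t) = 4 e^{- 8 \left(t - 1\right)^{2}}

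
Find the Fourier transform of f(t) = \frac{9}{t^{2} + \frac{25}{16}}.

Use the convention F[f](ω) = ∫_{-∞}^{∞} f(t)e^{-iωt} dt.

F(ω) = \frac{36 \pi e^{- \frac{5 \left|{\omega}\right|}{4}}}{5}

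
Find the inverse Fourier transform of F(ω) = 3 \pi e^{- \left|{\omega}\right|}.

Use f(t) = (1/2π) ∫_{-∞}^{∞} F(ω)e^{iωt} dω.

f(t) = \frac{3}{t^{2} + 1}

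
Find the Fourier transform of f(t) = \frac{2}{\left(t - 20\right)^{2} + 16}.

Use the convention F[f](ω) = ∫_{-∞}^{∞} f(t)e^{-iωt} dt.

F(ω) = \frac{\pi e^{- 20 i \omega - 4 \left|{\omega}\right|}}{2}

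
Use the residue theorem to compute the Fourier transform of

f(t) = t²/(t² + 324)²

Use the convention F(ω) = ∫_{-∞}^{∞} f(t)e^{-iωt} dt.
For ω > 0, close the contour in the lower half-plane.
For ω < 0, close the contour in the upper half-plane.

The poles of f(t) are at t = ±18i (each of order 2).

Let g(z) = f(z)e^{-iωz}; for large |z| the factor e^{-iωz} decays in the lower half-plane when ω > 0 and in the upper half-plane when ω < 0.

Case ω > 0 (lower half-plane, clockwise contour ⇒ F(ω) = -2πi·ΣRes):
  Res_{z = - 18 i} g(z) = \frac{i \left(1 - 18 \omega\right) e^{- 18 \omega}}{72} (pole of order 2)
  F(ω) = -2πi·ΣRes = \frac{\pi \left(1 - 18 \omega\right) e^{- 18 \omega}}{36}

Case ω < 0 (upper half-plane, counterclockwise contour ⇒ F(ω) = +2πi·ΣRes):
  Res_{z = 18 i} g(z) = \frac{i \left(- 18 \omega - 1\right) e^{18 \omega}}{72} (pole of order 2)
  F(ω) = 2πi·ΣRes = \frac{\pi \left(18 \omega + 1\right) e^{18 \omega}}{36}

Both cases combine into a single formula in |ω|:

F(ω) = \frac{\pi \left(1 - 18 \left|{\omega}\right|\right) e^{- 18 \left|{\omega}\right|}}{36}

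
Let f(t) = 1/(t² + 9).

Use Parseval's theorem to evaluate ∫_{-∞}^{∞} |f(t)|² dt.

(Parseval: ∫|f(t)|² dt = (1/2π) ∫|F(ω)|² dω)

∫|f(t)|² dt = \frac{\pi}{54}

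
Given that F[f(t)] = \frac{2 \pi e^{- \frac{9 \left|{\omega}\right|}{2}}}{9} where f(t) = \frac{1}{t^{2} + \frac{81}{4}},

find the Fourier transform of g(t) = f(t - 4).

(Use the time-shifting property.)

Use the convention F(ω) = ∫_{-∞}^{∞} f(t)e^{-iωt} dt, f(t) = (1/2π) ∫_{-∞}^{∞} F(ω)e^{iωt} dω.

F[g](ω) = \frac{2 \pi e^{- 4 i \omega - \frac{9 \left|{\omega}\right|}{2}}}{9}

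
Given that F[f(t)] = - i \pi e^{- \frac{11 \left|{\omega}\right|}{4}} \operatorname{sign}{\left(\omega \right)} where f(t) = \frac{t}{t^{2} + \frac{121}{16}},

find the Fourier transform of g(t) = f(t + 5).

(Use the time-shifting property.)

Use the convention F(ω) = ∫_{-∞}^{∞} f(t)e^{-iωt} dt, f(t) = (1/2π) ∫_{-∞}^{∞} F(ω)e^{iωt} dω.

F[g](ω) = - i \pi e^{5 i \omega} e^{- \frac{11 \left|{\omega}\right|}{4}} \operatorname{sign}{\left(\omega \right)}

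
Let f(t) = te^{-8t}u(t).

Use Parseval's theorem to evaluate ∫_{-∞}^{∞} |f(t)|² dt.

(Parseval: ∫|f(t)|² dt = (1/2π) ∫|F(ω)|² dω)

∫|f(t)|² dt = \frac{1}{2048}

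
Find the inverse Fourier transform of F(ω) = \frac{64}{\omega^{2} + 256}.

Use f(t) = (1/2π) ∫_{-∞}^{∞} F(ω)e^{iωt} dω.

f(t) = 2 e^{- 16 \left|{t}\right|}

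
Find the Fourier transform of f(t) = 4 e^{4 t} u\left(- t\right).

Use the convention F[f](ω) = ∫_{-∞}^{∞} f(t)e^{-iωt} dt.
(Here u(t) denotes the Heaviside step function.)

F(ω) = - \frac{4}{i \omega - 4}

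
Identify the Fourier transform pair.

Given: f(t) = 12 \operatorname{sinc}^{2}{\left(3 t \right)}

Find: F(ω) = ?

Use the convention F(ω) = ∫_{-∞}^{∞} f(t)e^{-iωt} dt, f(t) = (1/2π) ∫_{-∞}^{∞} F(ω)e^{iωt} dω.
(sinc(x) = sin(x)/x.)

F(ω) = \begin{cases} \frac{2 \pi \left(6 - \left|{\omega}\right|\right)}{3} & \text{for}\: \omega > -6 \wedge \omega < 6 \\0 & \text{otherwise} \end{cases}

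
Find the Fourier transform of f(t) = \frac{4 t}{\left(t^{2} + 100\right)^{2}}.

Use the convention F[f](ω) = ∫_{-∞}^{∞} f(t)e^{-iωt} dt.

F(ω) = - \frac{i \pi \omega e^{- 10 \left|{\omega}\right|}}{5}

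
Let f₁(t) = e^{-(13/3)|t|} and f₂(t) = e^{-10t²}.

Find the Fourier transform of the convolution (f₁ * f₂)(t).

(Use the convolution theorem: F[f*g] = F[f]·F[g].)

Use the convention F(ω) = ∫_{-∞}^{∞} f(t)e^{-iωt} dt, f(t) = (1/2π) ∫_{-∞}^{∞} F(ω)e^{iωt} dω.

F[f₁*f₂](ω) = \frac{39 \sqrt{10} \sqrt{\pi} e^{- \frac{\omega^{2}}{40}}}{5 \left(9 \omega^{2} + 169\right)}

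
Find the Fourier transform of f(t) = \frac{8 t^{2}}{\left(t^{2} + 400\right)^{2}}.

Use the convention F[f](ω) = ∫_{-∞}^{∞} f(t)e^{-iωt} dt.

F(ω) = \frac{\pi \left(1 - 20 \left|{\omega}\right|\right) e^{- 20 \left|{\omega}\right|}}{5}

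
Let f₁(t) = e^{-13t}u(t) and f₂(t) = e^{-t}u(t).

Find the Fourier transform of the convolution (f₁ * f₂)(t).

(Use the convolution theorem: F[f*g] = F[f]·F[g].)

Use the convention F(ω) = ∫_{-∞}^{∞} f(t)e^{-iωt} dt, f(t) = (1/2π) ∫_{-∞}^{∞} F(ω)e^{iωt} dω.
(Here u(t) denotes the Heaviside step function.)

F[f₁*f₂](ω) = \frac{1}{\left(i \omega + 1\right) \left(i \omega + 13\right)}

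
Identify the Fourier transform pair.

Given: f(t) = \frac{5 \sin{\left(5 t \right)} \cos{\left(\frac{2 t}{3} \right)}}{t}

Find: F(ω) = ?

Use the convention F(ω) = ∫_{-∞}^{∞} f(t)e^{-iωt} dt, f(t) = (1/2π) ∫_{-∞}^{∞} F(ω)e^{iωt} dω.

F(ω) = \begin{cases} 5 \pi & \text{for}\: \omega > - \frac{13}{3} \wedge \omega < \frac{13}{3} \\\frac{5 \pi}{2} & \text{for}\: \omega > - \frac{17}{3} \wedge \omega < \frac{17}{3} \\0 & \text{otherwise} \end{cases}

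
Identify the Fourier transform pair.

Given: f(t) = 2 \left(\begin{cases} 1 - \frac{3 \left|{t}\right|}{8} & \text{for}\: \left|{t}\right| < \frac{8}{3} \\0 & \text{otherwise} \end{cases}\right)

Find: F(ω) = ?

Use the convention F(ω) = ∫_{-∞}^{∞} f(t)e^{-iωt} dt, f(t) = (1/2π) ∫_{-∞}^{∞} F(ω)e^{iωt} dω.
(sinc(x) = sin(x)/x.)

F(ω) = \frac{16 \operatorname{sinc}^{2}{\left(\frac{4 \omega}{3} \right)}}{3}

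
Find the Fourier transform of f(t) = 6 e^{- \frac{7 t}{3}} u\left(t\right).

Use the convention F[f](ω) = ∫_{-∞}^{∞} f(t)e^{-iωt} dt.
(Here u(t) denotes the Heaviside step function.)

F(ω) = \frac{18}{3 i \omega + 7}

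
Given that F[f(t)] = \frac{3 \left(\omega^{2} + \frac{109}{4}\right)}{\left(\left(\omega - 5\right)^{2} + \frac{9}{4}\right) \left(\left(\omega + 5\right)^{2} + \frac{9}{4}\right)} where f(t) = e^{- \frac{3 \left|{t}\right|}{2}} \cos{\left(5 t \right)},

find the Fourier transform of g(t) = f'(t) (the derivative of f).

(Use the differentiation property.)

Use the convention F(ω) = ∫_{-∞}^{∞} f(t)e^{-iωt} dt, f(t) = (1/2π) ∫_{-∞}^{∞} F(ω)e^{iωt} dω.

F[g](ω) = \frac{12 i \omega \left(4 \omega^{2} + 109\right)}{16 \omega^{4} - 728 \omega^{2} + 11881}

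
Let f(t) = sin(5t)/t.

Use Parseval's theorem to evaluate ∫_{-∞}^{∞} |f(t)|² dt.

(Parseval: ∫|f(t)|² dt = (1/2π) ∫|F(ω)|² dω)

∫|f(t)|² dt = 5 \pi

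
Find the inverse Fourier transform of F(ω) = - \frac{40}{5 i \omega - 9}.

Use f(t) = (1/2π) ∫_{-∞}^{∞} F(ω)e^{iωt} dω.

f(t) = 8 e^{\frac{9 t}{5}} u\left(- t\right)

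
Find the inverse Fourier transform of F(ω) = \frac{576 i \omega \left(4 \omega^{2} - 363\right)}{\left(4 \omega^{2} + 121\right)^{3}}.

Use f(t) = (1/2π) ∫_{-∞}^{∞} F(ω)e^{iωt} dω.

f(t) = 9 t e^{- \frac{11 \left|{t}\right|}{2}} \left|{t}\right|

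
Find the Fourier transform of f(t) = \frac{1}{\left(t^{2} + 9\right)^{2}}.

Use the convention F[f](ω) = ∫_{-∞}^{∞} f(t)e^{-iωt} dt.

F(ω) = \frac{\pi \left(3 \left|{\omega}\right| + 1\right) e^{- 3 \left|{\omega}\right|}}{54}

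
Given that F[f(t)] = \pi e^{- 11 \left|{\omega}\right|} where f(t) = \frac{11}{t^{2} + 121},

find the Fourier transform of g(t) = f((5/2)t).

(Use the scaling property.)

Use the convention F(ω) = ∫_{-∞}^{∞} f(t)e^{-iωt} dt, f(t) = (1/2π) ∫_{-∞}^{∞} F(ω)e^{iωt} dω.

F[g](ω) = \frac{2 \pi e^{- \frac{22 \left|{\omega}\right|}{5}}}{5}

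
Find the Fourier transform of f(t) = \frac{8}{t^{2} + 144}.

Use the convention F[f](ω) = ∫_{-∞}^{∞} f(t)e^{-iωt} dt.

F(ω) = \frac{2 \pi e^{- 12 \left|{\omega}\right|}}{3}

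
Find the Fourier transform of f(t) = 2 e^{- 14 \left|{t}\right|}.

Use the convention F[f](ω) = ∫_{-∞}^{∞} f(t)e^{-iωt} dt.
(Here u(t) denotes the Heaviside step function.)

F(ω) = \frac{56}{\omega^{2} + 196}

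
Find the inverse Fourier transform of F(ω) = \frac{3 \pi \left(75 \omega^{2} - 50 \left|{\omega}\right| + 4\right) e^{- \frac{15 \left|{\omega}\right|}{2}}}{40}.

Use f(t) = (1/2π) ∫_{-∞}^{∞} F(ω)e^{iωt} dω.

f(t) = \frac{6 t^{4}}{\left(t^{2} + \frac{225}{4}\right)^{3}}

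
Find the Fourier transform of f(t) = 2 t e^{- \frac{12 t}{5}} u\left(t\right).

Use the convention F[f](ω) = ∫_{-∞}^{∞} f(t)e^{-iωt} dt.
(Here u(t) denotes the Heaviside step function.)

F(ω) = \frac{50}{\left(5 i \omega + 12\right)^{2}}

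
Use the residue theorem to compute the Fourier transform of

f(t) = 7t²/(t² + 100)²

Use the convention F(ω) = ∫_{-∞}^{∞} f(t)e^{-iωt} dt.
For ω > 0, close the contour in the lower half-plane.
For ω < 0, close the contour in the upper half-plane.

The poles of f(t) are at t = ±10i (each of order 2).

Let g(z) = f(z)e^{-iωz}; for large |z| the factor e^{-iωz} decays in the lower half-plane when ω > 0 and in the upper half-plane when ω < 0.

Case ω > 0 (lower half-plane, clockwise contour ⇒ F(ω) = -2πi·ΣRes):
  Res_{z = - 10 i} g(z) = \frac{7 i \left(1 - 10 \omega\right) e^{- 10 \omega}}{40} (pole of order 2)
  F(ω) = -2πi·ΣRes = \frac{7 \pi \left(1 - 10 \omega\right) e^{- 10 \omega}}{20}

Case ω < 0 (upper half-plane, counterclockwise contour ⇒ F(ω) = +2πi·ΣRes):
  Res_{z = 10 i} g(z) = \frac{7 i \left(- 10 \omega - 1\right) e^{10 \omega}}{40} (pole of order 2)
  F(ω) = 2πi·ΣRes = \frac{7 \pi \left(10 \omega + 1\right) e^{10 \omega}}{20}

Both cases combine into a single formula in |ω|:

F(ω) = \frac{7 \pi \left(1 - 10 \left|{\omega}\right|\right) e^{- 10 \left|{\omega}\right|}}{20}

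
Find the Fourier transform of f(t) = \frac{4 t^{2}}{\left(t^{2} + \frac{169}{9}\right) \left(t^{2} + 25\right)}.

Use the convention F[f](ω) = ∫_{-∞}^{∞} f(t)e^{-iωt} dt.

F(ω) = \frac{45 \pi e^{- 5 \left|{\omega}\right|}}{14} - \frac{39 \pi e^{- \frac{13 \left|{\omega}\right|}{3}}}{14}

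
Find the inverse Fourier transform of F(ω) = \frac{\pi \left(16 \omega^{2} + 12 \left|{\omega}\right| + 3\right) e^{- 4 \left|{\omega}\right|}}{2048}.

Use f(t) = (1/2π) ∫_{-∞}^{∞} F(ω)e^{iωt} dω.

f(t) = \frac{4}{\left(t^{2} + 16\right)^{3}}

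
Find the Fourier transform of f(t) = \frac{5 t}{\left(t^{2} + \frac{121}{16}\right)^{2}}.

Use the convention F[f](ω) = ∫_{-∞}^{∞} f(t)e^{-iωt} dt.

F(ω) = - \frac{10 i \pi \omega e^{- \frac{11 \left|{\omega}\right|}{4}}}{11}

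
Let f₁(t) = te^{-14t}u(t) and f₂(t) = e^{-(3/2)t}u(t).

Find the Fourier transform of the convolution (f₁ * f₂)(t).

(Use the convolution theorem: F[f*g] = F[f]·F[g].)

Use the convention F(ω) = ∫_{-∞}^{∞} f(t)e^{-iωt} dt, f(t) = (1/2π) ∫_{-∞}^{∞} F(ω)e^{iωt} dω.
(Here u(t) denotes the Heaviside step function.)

F[f₁*f₂](ω) = \frac{2}{\left(i \omega + 14\right)^{2} \left(2 i \omega + 3\right)}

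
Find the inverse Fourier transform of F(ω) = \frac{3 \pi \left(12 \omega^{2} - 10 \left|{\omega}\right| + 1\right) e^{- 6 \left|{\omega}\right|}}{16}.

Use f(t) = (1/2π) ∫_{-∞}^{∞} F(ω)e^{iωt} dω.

f(t) = \frac{3 t^{4}}{\left(t^{2} + 36\right)^{3}}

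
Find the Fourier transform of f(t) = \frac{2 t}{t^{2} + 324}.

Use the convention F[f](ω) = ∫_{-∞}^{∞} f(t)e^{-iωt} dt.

F(ω) = - 2 i \pi e^{- 18 \left|{\omega}\right|} \operatorname{sign}{\left(\omega \right)}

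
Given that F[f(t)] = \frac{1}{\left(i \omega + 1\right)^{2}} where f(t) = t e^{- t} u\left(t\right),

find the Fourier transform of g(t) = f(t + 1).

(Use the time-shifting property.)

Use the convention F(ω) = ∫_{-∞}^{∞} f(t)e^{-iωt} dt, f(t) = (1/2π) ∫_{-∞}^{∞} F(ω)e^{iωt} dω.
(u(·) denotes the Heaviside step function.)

F[g](ω) = \frac{e^{i \omega}}{\left(i \omega + 1\right)^{2}}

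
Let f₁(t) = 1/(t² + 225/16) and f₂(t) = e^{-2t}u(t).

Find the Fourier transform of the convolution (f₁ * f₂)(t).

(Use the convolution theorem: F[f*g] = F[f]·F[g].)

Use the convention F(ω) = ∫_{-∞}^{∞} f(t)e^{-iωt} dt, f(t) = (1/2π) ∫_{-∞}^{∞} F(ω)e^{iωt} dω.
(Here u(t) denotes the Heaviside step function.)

F[f₁*f₂](ω) = \frac{4 \pi e^{- \frac{15 \left|{\omega}\right|}{4}}}{15 \left(i \omega + 2\right)}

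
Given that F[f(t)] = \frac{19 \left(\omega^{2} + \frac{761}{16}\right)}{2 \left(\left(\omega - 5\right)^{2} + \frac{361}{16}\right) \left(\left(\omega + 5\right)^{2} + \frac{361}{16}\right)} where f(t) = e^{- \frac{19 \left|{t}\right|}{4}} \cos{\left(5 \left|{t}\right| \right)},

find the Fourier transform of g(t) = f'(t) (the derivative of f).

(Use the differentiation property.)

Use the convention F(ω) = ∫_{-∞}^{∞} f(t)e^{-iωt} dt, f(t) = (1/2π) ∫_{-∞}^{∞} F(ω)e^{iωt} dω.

F[g](ω) = \frac{152 i \omega \left(16 \omega^{2} + 761\right)}{256 \omega^{4} - 1248 \omega^{2} + 579121}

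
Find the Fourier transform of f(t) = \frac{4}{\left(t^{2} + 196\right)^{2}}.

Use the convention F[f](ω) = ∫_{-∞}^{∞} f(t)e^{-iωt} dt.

F(ω) = \frac{\pi \left(14 \left|{\omega}\right| + 1\right) e^{- 14 \left|{\omega}\right|}}{1372}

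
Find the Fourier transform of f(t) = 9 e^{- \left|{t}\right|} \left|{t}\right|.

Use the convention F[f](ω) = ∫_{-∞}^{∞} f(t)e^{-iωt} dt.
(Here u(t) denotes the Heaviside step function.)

F(ω) = \frac{18 \left(1 - \omega^{2}\right)}{\left(\omega^{2} + 1\right)^{2}}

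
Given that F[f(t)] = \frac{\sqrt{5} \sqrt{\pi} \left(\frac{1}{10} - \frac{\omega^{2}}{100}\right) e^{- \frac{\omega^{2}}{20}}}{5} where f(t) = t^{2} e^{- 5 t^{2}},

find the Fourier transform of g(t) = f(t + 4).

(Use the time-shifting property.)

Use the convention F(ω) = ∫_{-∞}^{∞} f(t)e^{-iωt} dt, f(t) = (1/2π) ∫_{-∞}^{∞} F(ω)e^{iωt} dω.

F[g](ω) = \frac{\sqrt{5} \sqrt{\pi} \left(10 - \omega^{2}\right) e^{\frac{\omega \left(- \omega + 80 i\right)}{20}}}{500}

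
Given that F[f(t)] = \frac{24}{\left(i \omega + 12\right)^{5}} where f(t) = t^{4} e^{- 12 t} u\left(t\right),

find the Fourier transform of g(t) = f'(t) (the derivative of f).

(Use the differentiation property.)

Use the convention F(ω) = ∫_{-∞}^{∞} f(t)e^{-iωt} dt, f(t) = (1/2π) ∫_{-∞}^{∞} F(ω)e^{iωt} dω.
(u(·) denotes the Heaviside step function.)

F[g](ω) = \frac{24 i \omega}{\left(i \omega + 12\right)^{5}}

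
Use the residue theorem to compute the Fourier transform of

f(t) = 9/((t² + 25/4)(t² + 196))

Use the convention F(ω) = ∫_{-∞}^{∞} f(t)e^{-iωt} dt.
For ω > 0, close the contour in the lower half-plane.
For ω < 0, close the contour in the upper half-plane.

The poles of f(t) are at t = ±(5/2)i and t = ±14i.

Let g(z) = f(z)e^{-iωz}; for large |z| the factor e^{-iωz} decays in the lower half-plane when ω > 0 and in the upper half-plane when ω < 0.

Case ω > 0 (lower half-plane, clockwise contour ⇒ F(ω) = -2πi·ΣRes):
  Res_{z = - \frac{5 i}{2}} g(z) = \frac{12 i e^{- \frac{5 \omega}{2}}}{1265}
  Res_{z = - 14 i} g(z) = - \frac{3 i e^{- 14 \omega}}{1771}
  F(ω) = -2πi·ΣRes = - \frac{6 \pi e^{- 14 \omega}}{1771} + \frac{24 \pi e^{- \frac{5 \omega}{2}}}{1265}

Case ω < 0 (upper half-plane, counterclockwise contour ⇒ F(ω) = +2πi·ΣRes):
  Res_{z = \frac{5 i}{2}} g(z) = - \frac{12 i e^{\frac{5 \omega}{2}}}{1265}
  Res_{z = 14 i} g(z) = \frac{3 i e^{14 \omega}}{1771}
  F(ω) = 2πi·ΣRes = \frac{6 \pi \left(28 e^{\frac{5 \omega}{2}} - 5 e^{14 \omega}\right)}{8855}

Both cases combine into a single formula in |ω|:

F(ω) = - \frac{6 \pi e^{- 14 \left|{\omega}\right|}}{1771} + \frac{24 \pi e^{- \frac{5 \left|{\omega}\right|}{2}}}{1265}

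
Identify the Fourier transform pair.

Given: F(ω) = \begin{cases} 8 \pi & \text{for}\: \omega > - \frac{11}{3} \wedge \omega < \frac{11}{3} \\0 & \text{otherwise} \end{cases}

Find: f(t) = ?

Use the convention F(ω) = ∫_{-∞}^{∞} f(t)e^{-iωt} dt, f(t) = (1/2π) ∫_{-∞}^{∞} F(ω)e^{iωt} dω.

f(t) = \frac{8 \sin{\left(\frac{11 t}{3} \right)}}{t}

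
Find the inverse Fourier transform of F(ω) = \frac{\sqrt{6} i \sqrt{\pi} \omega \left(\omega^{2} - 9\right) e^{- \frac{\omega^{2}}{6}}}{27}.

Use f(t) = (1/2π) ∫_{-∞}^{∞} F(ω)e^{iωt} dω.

f(t) = 3 t^{3} e^{- \frac{3 t^{2}}{2}}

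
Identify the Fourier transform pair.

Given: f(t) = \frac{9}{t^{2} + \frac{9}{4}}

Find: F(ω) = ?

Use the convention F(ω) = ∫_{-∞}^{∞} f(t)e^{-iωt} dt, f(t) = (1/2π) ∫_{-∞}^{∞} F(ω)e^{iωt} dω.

F(ω) = 6 \pi e^{- \frac{3 \left|{\omega}\right|}{2}}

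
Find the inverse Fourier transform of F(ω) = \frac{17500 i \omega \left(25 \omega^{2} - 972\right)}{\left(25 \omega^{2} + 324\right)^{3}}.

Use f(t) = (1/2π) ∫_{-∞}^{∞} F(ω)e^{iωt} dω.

f(t) = 7 t e^{- \frac{18 \left|{t}\right|}{5}} \left|{t}\right|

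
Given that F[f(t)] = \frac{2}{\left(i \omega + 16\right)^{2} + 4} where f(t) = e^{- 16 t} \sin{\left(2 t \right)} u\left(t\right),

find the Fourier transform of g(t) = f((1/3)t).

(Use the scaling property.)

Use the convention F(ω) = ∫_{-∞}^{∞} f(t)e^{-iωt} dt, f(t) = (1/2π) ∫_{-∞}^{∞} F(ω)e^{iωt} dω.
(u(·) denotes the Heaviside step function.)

F[g](ω) = \frac{6}{\left(3 i \omega + 16\right)^{2} + 4}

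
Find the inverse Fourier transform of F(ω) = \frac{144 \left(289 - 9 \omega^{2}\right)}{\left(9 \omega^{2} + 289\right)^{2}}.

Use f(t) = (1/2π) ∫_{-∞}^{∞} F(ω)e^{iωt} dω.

f(t) = 8 e^{- \frac{17 \left|{t}\right|}{3}} \left|{t}\right|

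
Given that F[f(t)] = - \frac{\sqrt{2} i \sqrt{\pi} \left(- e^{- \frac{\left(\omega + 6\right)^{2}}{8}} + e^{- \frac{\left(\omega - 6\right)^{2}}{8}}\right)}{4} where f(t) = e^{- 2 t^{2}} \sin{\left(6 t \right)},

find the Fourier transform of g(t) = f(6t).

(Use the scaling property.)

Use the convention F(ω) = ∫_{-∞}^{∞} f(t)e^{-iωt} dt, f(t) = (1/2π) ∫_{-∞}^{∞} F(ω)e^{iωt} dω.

F[g](ω) = \frac{\sqrt{2} i \sqrt{\pi} \left(1 - e^{\frac{\omega}{2}}\right) e^{- \frac{\omega^{2}}{288} - \frac{\omega}{4} - \frac{9}{2}}}{24}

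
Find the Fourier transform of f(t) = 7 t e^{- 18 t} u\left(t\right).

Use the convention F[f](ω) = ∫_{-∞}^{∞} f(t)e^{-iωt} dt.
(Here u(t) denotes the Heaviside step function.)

F(ω) = \frac{7}{\left(i \omega + 18\right)^{2}}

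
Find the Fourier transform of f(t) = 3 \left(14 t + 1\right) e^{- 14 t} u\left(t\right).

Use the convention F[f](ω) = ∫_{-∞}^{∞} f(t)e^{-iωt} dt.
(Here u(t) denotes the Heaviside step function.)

F(ω) = \frac{3 \left(- i \omega - 28\right)}{\omega^{2} - 28 i \omega - 196}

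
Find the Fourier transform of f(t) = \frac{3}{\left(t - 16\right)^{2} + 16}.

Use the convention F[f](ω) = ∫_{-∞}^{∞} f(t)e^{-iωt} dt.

F(ω) = \frac{3 \pi e^{- 16 i \omega - 4 \left|{\omega}\right|}}{4}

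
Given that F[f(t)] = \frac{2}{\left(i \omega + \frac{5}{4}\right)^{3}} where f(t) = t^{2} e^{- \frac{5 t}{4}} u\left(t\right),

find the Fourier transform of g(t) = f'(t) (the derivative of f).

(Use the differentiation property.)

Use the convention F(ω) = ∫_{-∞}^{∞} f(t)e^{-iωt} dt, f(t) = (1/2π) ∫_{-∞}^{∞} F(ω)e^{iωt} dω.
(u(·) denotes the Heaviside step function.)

F[g](ω) = \frac{128 i \omega}{\left(4 i \omega + 5\right)^{3}}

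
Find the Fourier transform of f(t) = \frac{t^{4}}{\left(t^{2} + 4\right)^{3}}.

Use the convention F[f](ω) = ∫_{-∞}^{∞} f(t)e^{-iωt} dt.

F(ω) = \frac{\pi \left(4 \omega^{2} - 10 \left|{\omega}\right| + 3\right) e^{- 2 \left|{\omega}\right|}}{16}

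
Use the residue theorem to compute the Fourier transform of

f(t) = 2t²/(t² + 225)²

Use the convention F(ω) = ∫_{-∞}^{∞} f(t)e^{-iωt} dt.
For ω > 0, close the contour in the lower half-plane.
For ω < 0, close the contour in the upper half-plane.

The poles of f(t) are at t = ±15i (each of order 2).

Let g(z) = f(z)e^{-iωz}; for large |z| the factor e^{-iωz} decays in the lower half-plane when ω > 0 and in the upper half-plane when ω < 0.

Case ω > 0 (lower half-plane, clockwise contour ⇒ F(ω) = -2πi·ΣRes):
  Res_{z = - 15 i} g(z) = \frac{i \left(1 - 15 \omega\right) e^{- 15 \omega}}{30} (pole of order 2)
  F(ω) = -2πi·ΣRes = \frac{\pi \left(1 - 15 \omega\right) e^{- 15 \omega}}{15}

Case ω < 0 (upper half-plane, counterclockwise contour ⇒ F(ω) = +2πi·ΣRes):
  Res_{z = 15 i} g(z) = \frac{i \left(- 15 \omega - 1\right) e^{15 \omega}}{30} (pole of order 2)
  F(ω) = 2πi·ΣRes = \frac{\pi \left(15 \omega + 1\right) e^{15 \omega}}{15}

Both cases combine into a single formula in |ω|:

F(ω) = \frac{\pi \left(1 - 15 \left|{\omega}\right|\right) e^{- 15 \left|{\omega}\right|}}{15}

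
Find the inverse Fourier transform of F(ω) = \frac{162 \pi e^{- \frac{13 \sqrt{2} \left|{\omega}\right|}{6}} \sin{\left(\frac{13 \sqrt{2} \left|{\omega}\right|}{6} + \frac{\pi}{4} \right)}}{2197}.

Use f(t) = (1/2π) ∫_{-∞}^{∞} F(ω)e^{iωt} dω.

f(t) = \frac{6}{t^{4} + \frac{28561}{81}}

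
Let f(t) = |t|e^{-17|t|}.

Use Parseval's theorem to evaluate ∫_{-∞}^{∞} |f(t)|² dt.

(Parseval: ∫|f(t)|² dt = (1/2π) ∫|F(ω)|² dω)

∫|f(t)|² dt = \frac{1}{9826}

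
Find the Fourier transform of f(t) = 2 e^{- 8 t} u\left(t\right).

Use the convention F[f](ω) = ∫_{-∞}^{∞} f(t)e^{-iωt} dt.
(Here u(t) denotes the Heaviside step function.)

F(ω) = \frac{2}{i \omega + 8}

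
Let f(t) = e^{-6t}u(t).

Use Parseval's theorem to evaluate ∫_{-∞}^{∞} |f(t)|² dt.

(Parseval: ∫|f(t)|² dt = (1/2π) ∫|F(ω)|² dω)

∫|f(t)|² dt = \frac{1}{12}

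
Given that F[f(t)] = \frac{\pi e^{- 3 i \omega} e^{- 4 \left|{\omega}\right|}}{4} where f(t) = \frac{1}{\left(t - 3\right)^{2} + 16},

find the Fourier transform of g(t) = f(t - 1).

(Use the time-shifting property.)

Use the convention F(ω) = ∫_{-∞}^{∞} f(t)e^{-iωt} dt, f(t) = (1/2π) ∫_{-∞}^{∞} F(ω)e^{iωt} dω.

F[g](ω) = \frac{\pi e^{- 4 i \omega - 4 \left|{\omega}\right|}}{4}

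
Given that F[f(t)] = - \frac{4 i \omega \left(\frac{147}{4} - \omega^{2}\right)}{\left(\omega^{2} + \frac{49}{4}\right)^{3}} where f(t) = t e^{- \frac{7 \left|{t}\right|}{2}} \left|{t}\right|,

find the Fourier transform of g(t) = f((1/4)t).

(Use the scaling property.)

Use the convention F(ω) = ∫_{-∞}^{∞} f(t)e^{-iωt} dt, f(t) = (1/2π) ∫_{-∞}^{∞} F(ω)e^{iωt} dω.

F[g](ω) = \frac{1024 i \omega \left(64 \omega^{2} - 147\right)}{\left(64 \omega^{2} + 49\right)^{3}}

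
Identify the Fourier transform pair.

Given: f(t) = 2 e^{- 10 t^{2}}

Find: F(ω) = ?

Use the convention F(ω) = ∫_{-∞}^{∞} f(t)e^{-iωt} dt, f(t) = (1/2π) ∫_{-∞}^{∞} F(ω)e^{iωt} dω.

F(ω) = \frac{\sqrt{10} \sqrt{\pi} e^{- \frac{\omega^{2}}{40}}}{5}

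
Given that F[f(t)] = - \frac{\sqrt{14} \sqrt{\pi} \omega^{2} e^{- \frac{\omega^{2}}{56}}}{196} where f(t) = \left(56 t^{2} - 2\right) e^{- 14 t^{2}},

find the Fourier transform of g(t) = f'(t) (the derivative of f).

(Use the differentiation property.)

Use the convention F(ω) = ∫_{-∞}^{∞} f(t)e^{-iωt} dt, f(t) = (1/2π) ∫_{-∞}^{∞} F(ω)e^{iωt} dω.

F[g](ω) = - \frac{\sqrt{14} i \sqrt{\pi} \omega^{3} e^{- \frac{\omega^{2}}{56}}}{196}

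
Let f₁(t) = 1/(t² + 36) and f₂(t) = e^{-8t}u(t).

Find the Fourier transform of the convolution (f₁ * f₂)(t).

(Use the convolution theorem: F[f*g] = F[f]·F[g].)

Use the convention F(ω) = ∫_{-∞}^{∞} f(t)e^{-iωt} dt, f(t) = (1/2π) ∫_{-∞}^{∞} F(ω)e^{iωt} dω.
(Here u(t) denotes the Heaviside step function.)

F[f₁*f₂](ω) = \frac{\pi e^{- 6 \left|{\omega}\right|}}{6 \left(i \omega + 8\right)}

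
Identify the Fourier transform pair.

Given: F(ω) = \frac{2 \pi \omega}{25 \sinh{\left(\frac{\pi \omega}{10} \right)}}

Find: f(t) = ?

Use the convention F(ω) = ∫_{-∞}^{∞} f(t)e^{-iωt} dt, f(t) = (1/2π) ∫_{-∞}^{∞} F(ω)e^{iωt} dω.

f(t) = \frac{2}{\cosh^{2}{\left(5 t \right)}}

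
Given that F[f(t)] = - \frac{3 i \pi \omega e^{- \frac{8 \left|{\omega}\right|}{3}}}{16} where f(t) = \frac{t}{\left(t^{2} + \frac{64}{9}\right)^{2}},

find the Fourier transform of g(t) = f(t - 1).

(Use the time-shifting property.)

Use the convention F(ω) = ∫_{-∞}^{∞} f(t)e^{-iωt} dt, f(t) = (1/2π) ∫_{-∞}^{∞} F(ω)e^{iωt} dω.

F[g](ω) = - \frac{3 i \pi \omega e^{- i \omega - \frac{8 \left|{\omega}\right|}{3}}}{16}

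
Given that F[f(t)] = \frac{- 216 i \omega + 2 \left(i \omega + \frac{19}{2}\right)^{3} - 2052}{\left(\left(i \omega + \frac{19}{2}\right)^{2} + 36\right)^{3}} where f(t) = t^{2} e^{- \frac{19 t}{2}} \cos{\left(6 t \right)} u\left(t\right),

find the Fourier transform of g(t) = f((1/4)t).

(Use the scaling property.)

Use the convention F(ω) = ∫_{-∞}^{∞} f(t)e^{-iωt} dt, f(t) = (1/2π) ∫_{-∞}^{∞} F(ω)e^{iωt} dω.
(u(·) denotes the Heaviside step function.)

F[g](ω) = \frac{64 \left(- 3456 i \omega + \left(8 i \omega + 19\right)^{3} - 8208\right)}{\left(\left(8 i \omega + 19\right)^{2} + 144\right)^{3}}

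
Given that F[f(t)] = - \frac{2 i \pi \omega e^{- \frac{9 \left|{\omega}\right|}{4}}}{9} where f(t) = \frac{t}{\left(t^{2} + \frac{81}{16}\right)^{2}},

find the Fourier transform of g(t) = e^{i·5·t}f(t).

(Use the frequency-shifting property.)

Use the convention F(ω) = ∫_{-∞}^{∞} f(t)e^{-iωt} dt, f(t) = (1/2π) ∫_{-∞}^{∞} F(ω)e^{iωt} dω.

F[g](ω) = \frac{2 i \pi \left(5 - \omega\right) e^{- \frac{9 \left|{\omega - 5}\right|}{4}}}{9}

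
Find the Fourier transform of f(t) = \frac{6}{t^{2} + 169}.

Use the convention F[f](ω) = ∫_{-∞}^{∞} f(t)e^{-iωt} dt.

F(ω) = \frac{6 \pi e^{- 13 \left|{\omega}\right|}}{13}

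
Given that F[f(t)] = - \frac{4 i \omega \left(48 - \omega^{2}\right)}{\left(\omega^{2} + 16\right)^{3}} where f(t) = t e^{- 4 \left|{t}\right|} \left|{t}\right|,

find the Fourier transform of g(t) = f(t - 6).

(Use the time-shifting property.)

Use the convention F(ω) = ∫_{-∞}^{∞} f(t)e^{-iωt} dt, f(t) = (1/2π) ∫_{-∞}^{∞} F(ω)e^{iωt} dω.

F[g](ω) = \frac{4 i \omega \left(\omega^{2} - 48\right) e^{- 6 i \omega}}{\left(\omega^{2} + 16\right)^{3}}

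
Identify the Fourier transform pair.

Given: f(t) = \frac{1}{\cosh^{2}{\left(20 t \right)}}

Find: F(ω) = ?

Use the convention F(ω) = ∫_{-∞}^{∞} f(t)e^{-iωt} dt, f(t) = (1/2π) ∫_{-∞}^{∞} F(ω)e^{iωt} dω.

F(ω) = \frac{\pi \omega}{400 \sinh{\left(\frac{\pi \omega}{40} \right)}}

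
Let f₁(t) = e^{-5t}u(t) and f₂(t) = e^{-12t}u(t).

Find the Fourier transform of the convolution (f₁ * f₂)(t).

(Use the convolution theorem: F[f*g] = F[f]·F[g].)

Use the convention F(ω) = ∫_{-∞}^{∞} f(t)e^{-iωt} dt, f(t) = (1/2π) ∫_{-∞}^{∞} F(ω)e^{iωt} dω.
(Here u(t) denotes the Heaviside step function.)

F[f₁*f₂](ω) = \frac{1}{\left(i \omega + 5\right) \left(i \omega + 12\right)}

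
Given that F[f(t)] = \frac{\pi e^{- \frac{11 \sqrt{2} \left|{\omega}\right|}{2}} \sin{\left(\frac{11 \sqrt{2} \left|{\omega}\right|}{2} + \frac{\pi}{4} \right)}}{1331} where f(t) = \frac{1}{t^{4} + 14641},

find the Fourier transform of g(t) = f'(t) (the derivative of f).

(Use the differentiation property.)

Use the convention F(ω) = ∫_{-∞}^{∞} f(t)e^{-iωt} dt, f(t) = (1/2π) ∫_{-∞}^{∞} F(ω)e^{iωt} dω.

F[g](ω) = \frac{i \pi \omega e^{- \frac{11 \sqrt{2} \left|{\omega}\right|}{2}} \sin{\left(\frac{11 \sqrt{2} \left|{\omega}\right|}{2} + \frac{\pi}{4} \right)}}{1331}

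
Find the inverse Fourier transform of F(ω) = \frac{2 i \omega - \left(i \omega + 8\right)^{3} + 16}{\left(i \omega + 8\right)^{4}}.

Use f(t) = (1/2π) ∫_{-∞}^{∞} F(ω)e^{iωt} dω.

f(t) = \left(t^{2} - 1\right) e^{- 8 t} u\left(t\right)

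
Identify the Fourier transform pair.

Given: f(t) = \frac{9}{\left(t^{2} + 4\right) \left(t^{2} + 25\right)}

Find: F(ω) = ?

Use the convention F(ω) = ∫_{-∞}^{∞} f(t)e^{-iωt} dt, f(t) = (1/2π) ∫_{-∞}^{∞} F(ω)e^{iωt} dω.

F(ω) = \frac{3 \pi \left(5 e^{3 \left|{\omega}\right|} - 2\right) e^{- 5 \left|{\omega}\right|}}{70}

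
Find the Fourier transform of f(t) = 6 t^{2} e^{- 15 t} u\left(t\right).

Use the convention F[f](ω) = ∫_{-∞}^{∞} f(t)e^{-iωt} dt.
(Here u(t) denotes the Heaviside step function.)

F(ω) = \frac{12}{\left(i \omega + 15\right)^{3}}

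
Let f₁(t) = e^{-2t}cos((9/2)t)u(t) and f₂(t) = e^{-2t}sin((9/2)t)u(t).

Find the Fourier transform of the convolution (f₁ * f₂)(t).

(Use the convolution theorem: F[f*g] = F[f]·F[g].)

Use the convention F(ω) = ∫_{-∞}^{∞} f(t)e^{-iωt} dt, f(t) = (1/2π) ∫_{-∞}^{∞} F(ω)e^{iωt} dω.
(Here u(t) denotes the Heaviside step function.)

F[f₁*f₂](ω) = \frac{72 \left(i \omega + 2\right)}{\left(4 \left(i \omega + 2\right)^{2} + 81\right)^{2}}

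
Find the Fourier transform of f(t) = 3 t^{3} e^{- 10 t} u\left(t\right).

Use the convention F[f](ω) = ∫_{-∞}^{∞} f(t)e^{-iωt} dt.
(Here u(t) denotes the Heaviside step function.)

F(ω) = \frac{18}{\left(i \omega + 10\right)^{4}}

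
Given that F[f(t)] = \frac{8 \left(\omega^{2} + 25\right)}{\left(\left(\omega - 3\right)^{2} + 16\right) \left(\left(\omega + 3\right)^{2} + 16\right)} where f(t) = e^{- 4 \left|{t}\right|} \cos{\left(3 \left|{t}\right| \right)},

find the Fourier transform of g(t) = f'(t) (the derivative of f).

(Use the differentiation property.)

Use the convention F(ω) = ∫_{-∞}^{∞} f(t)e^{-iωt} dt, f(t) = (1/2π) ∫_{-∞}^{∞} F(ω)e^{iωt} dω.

F[g](ω) = \frac{8 i \omega \left(\omega^{2} + 25\right)}{\omega^{4} + 14 \omega^{2} + 625}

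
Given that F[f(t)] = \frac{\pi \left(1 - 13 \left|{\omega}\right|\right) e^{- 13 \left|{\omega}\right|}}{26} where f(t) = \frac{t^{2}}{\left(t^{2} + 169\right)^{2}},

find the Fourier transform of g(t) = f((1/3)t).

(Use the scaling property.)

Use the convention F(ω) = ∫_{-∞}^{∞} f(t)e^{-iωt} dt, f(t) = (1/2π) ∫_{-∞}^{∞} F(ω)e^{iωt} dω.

F[g](ω) = \frac{3 \pi \left(1 - 39 \left|{\omega}\right|\right) e^{- 39 \left|{\omega}\right|}}{26}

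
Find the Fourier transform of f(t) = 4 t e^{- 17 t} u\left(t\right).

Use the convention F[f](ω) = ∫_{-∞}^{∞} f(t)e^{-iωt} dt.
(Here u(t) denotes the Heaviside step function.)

F(ω) = \frac{4}{\left(i \omega + 17\right)^{2}}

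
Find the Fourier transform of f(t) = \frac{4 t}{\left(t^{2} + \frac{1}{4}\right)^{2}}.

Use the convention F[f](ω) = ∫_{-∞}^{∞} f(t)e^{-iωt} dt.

F(ω) = - 4 i \pi \omega e^{- \frac{\left|{\omega}\right|}{2}}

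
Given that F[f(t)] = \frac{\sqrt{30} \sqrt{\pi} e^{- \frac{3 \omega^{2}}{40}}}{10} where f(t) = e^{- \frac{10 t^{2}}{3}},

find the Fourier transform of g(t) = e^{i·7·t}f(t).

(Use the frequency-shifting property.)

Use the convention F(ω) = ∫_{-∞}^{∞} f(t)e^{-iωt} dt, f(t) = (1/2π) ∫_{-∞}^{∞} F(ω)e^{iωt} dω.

F[g](ω) = \frac{\sqrt{30} \sqrt{\pi} e^{- \frac{3 \left(\omega - 7\right)^{2}}{40}}}{10}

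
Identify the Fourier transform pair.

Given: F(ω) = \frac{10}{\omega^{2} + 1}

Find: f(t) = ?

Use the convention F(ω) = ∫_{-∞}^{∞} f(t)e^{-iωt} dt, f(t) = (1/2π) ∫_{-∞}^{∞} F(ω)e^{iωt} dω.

f(t) = 5 e^{- \left|{t}\right|}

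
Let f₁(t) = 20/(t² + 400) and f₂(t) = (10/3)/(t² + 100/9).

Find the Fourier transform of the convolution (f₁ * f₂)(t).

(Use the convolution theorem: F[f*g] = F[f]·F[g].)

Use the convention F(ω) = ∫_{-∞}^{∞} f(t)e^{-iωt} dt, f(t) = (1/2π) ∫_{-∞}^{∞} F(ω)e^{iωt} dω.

F[f₁*f₂](ω) = \pi^{2} e^{- \frac{70 \left|{\omega}\right|}{3}}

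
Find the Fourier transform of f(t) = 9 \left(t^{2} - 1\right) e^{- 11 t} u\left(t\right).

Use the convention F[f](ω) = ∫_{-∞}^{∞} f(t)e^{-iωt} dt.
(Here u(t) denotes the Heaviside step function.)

F(ω) = \frac{9 \left(2 i \omega - \left(i \omega + 11\right)^{3} + 22\right)}{\left(i \omega + 11\right)^{4}}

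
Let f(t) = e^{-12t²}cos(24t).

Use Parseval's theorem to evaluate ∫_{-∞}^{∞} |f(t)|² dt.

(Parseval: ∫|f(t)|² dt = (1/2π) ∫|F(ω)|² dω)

∫|f(t)|² dt = \frac{\sqrt{6} \sqrt{\pi} \left(1 + e^{24}\right)}{24 e^{24}}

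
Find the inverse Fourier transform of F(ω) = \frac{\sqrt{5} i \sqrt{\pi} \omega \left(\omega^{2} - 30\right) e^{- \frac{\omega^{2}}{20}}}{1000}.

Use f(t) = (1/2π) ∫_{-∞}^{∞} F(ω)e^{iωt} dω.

f(t) = 5 t^{3} e^{- 5 t^{2}}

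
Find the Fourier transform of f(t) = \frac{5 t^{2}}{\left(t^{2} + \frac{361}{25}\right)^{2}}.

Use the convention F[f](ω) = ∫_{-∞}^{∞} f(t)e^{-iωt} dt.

F(ω) = \frac{5 \pi \left(5 - 19 \left|{\omega}\right|\right) e^{- \frac{19 \left|{\omega}\right|}{5}}}{38}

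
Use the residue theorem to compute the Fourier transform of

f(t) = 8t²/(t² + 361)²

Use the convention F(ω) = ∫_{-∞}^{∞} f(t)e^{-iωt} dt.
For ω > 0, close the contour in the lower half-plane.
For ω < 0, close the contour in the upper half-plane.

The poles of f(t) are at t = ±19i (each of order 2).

Let g(z) = f(z)e^{-iωz}; for large |z| the factor e^{-iωz} decays in the lower half-plane when ω > 0 and in the upper half-plane when ω < 0.

Case ω > 0 (lower half-plane, clockwise contour ⇒ F(ω) = -2πi·ΣRes):
  Res_{z = - 19 i} g(z) = i \left(\frac{2}{19} - 2 \omega\right) e^{- 19 \omega} (pole of order 2)
  F(ω) = -2πi·ΣRes = \frac{4 \pi \left(1 - 19 \omega\right) e^{- 19 \omega}}{19}

Case ω < 0 (upper half-plane, counterclockwise contour ⇒ F(ω) = +2πi·ΣRes):
  Res_{z = 19 i} g(z) = i \left(- 2 \omega - \frac{2}{19}\right) e^{19 \omega} (pole of order 2)
  F(ω) = 2πi·ΣRes = \frac{4 \pi \left(19 \omega + 1\right) e^{19 \omega}}{19}

Both cases combine into a single formula in |ω|:

F(ω) = \frac{4 \pi \left(1 - 19 \left|{\omega}\right|\right) e^{- 19 \left|{\omega}\right|}}{19}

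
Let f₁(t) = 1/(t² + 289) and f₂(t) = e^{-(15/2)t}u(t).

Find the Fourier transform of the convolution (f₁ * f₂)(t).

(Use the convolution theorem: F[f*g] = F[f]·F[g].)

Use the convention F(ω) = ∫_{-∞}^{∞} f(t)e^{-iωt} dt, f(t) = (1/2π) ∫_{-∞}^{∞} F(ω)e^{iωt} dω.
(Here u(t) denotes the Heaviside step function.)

F[f₁*f₂](ω) = \frac{2 \pi e^{- 17 \left|{\omega}\right|}}{17 \left(2 i \omega + 15\right)}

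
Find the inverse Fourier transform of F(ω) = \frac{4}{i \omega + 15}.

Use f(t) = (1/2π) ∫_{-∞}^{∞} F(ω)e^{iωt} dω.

f(t) = 4 e^{- 15 t} u\left(t\right)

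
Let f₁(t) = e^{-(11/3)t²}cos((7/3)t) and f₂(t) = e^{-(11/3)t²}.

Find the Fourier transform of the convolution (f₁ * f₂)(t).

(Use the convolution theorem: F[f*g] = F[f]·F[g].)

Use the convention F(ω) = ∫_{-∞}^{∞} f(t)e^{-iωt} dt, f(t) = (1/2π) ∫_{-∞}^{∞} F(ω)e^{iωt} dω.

F[f₁*f₂](ω) = \frac{3 \pi \left(e^{\frac{7 \omega}{11}} + 1\right) e^{- \frac{3 \omega^{2}}{22} - \frac{7 \omega}{22} - \frac{49}{132}}}{22}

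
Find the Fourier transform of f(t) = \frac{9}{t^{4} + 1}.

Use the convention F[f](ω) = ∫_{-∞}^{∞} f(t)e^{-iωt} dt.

F(ω) = 9 \pi e^{- \frac{\sqrt{2} \left|{\omega}\right|}{2}} \sin{\left(\frac{\sqrt{2} \left|{\omega}\right|}{2} + \frac{\pi}{4} \right)}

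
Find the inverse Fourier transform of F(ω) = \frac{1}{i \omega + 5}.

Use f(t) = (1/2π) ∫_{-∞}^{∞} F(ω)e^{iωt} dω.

f(t) = e^{- 5 t} u\left(t\right)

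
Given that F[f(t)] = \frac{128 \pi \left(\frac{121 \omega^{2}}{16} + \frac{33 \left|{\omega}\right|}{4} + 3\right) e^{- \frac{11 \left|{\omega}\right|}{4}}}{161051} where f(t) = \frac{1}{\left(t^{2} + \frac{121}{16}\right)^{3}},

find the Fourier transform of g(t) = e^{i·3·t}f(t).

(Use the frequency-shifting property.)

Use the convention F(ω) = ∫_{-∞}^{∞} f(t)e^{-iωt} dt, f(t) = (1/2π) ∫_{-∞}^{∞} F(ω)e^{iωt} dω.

F[g](ω) = \frac{8 \pi \left(121 \left(\omega - 3\right)^{2} + 132 \left|{\omega - 3}\right| + 48\right) e^{- \frac{11 \left|{\omega - 3}\right|}{4}}}{161051}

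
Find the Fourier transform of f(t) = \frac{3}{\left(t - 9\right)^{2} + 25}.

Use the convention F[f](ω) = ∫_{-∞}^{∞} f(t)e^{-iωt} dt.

F(ω) = \frac{3 \pi e^{- 9 i \omega - 5 \left|{\omega}\right|}}{5}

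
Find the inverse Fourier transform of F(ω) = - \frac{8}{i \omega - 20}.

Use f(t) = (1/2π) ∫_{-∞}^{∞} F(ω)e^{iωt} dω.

f(t) = 8 e^{20 t} u\left(- t\right)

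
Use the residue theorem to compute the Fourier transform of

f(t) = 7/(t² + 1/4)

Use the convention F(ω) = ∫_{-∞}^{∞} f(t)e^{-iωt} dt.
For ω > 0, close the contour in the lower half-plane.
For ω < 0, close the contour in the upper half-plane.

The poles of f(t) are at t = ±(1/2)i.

Let g(z) = f(z)e^{-iωz}; for large |z| the factor e^{-iωz} decays in the lower half-plane when ω > 0 and in the upper half-plane when ω < 0.

Case ω > 0 (lower half-plane, clockwise contour ⇒ F(ω) = -2πi·ΣRes):
  Res_{z = - \frac{i}{2}} g(z) = 7 i e^{- \frac{\omega}{2}}
  F(ω) = -2πi·ΣRes = 14 \pi e^{- \frac{\omega}{2}}

Case ω < 0 (upper half-plane, counterclockwise contour ⇒ F(ω) = +2πi·ΣRes):
  Res_{z = \frac{i}{2}} g(z) = - 7 i e^{\frac{\omega}{2}}
  F(ω) = 2πi·ΣRes = 14 \pi e^{\frac{\omega}{2}}

Both cases combine into a single formula in |ω|:

F(ω) = 14 \pi e^{- \frac{\left|{\omega}\right|}{2}}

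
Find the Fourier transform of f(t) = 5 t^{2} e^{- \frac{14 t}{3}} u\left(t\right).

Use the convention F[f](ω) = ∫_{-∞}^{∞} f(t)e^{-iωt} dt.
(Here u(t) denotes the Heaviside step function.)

F(ω) = \frac{270}{\left(3 i \omega + 14\right)^{3}}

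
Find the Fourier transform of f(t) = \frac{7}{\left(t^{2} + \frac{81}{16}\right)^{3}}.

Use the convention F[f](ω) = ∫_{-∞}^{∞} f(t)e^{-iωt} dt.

F(ω) = \frac{56 \pi \left(27 \omega^{2} + 36 \left|{\omega}\right| + 16\right) e^{- \frac{9 \left|{\omega}\right|}{4}}}{19683}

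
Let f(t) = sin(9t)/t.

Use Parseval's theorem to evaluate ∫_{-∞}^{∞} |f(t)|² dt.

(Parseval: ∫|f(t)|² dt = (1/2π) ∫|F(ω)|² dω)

∫|f(t)|² dt = 9 \pi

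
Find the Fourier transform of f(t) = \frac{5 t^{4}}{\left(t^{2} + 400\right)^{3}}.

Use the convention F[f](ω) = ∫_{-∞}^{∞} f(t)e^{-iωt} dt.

F(ω) = \frac{\pi \left(400 \omega^{2} - 100 \left|{\omega}\right| + 3\right) e^{- 20 \left|{\omega}\right|}}{32}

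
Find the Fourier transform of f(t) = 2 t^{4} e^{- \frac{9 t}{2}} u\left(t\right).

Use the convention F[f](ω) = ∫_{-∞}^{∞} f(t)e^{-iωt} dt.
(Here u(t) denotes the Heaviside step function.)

F(ω) = \frac{1536}{\left(2 i \omega + 9\right)^{5}}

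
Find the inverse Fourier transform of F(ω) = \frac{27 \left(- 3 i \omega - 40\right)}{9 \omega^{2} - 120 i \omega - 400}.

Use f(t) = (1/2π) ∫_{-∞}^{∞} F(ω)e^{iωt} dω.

f(t) = 9 \left(\frac{20 t}{3} + 1\right) e^{- \frac{20 t}{3}} u\left(t\right)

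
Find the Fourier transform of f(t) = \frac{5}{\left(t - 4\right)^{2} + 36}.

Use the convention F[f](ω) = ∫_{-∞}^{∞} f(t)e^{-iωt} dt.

F(ω) = \frac{5 \pi e^{- 4 i \omega - 6 \left|{\omega}\right|}}{6}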